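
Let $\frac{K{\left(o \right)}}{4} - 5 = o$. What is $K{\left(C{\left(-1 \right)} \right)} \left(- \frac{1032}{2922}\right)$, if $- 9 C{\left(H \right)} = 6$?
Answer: $- \frac{8944}{1461} \approx -6.1218$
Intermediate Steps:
$C{\left(H \right)} = - \frac{2}{3}$ ($C{\left(H \right)} = \left(- \frac{1}{9}\right) 6 = - \frac{2}{3}$)
$K{\left(o \right)} = 20 + 4 o$
$K{\left(C{\left(-1 \right)} \right)} \left(- \frac{1032}{2922}\right) = \left(20 + 4 \left(- \frac{2}{3}\right)\right) \left(- \frac{1032}{2922}\right) = \left(20 - \frac{8}{3}\right) \left(\left(-1032\right) \frac{1}{2922}\right) = \frac{52}{3} \left(- \frac{172}{487}\right) = - \frac{8944}{1461}$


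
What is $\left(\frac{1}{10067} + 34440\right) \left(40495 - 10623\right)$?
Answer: $\frac{10356845872432}{10067} \approx 1.0288 \cdot 10^{9}$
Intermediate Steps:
$\left(\frac{1}{10067} + 34440\right) \left(40495 - 10623\right) = \left(\frac{1}{10067} + 34440\right) 29872 = \frac{346707481}{10067} \cdot 29872 = \frac{10356845872432}{10067}$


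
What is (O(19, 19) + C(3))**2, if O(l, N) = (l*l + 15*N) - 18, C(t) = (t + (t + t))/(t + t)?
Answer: 1585081/4 ≈ 3.9627e+5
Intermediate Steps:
C(t) = 3/2 (C(t) = (t + 2*t)/((2*t)) = (3*t)*(1/(2*t)) = 3/2)
O(l, N) = -18 + l**2 + 15*N (O(l, N) = (l**2 + 15*N) - 18 = -18 + l**2 + 15*N)
(O(19, 19) + C(3))**2 = ((-18 + 19**2 + 15*19) + 3/2)**2 = ((-18 + 361 + 285) + 3/2)**2 = (628 + 3/2)**2 = (1259/2)**2 = 1585081/4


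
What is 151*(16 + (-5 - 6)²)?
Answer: 20687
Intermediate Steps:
151*(16 + (-5 - 6)²) = 151*(16 + (-11)²) = 151*(16 + 121) = 151*137 = 20687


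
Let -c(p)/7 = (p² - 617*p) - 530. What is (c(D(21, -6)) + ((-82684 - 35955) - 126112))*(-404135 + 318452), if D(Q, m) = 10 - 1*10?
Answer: 20653116003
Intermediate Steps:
D(Q, m) = 0 (D(Q, m) = 10 - 10 = 0)
c(p) = 3710 - 7*p² + 4319*p (c(p) = -7*((p² - 617*p) - 530) = -7*(-530 + p² - 617*p) = 3710 - 7*p² + 4319*p)
(c(D(21, -6)) + ((-82684 - 35955) - 126112))*(-404135 + 318452) = ((3710 - 7*0² + 4319*0) + ((-82684 - 35955) - 126112))*(-404135 + 318452) = ((3710 - 7*0 + 0) + (-118639 - 126112))*(-85683) = ((3710 + 0 + 0) - 244751)*(-85683) = (3710 - 244751)*(-85683) = -241041*(-85683) = 20653116003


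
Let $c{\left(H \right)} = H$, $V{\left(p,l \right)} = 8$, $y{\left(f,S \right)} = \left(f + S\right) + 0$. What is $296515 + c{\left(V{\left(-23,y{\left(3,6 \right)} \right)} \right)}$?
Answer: $296523$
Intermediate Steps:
$y{\left(f,S \right)} = S + f$ ($y{\left(f,S \right)} = \left(S + f\right) + 0 = S + f$)
$296515 + c{\left(V{\left(-23,y{\left(3,6 \right)} \right)} \right)} = 296515 + 8 = 296523$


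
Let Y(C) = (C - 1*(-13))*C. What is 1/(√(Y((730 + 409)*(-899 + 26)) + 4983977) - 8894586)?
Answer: -8894586/78124942097521 - 5*√39548720555/78124942097521 ≈ -1.2658e-7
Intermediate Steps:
Y(C) = C*(13 + C) (Y(C) = (C + 13)*C = (13 + C)*C = C*(13 + C))
1/(√(Y((730 + 409)*(-899 + 26)) + 4983977) - 8894586) = 1/(√(((730 + 409)*(-899 + 26))*(13 + (730 + 409)*(-899 + 26)) + 4983977) - 8894586) = 1/(√((1139*(-873))*(13 + 1139*(-873)) + 4983977) - 8894586) = 1/(√(-994347*(13 - 994347) + 4983977) - 8894586) = 1/(√(-994347*(-994334) + 4983977) - 8894586) = 1/(√(988713029898 + 4983977) - 8894586) = 1/(√988718013875 - 8894586) = 1/(5*√39548720555 - 8894586) = 1/(-8894586 + 5*√39548720555)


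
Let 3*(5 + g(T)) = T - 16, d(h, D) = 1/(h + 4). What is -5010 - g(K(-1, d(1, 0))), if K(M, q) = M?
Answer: -14998/3 ≈ -4999.3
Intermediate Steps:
d(h, D) = 1/(4 + h)
g(T) = -31/3 + T/3 (g(T) = -5 + (T - 16)/3 = -5 + (-16 + T)/3 = -5 + (-16/3 + T/3) = -31/3 + T/3)
-5010 - g(K(-1, d(1, 0))) = -5010 - (-31/3 + (⅓)*(-1)) = -5010 - (-31/3 - ⅓) = -5010 - 1*(-32/3) = -5010 + 32/3 = -14998/3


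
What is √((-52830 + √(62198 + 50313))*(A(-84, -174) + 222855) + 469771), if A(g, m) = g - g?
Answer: √(-11772959879 + 222855*√112511) ≈ 1.0816e+5*I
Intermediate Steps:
A(g, m) = 0
√((-52830 + √(62198 + 50313))*(A(-84, -174) + 222855) + 469771) = √((-52830 + √(62198 + 50313))*(0 + 222855) + 469771) = √((-52830 + √112511)*222855 + 469771) = √((-11773429650 + 222855*√112511) + 469771) = √(-11772959879 + 222855*√112511)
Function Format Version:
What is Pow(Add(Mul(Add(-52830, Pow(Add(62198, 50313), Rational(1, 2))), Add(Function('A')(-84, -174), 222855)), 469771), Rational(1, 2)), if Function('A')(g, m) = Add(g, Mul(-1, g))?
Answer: Pow(Add(-11772959879, Mul(222855, Pow(112511, Rational(1, 2)))), Rational(1, 2)) ≈ Mul(1.0816e+5, I)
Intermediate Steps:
Function('A')(g, m) = 0
Pow(Add(Mul(Add(-52830, Pow(Add(62198, 50313), Rational(1, 2))), Add(Function('A')(-84, -174), 222855)), 469771), Rational(1, 2)) = Pow(Add(Mul(Add(-52830, Pow(Add(62198, 50313), Rational(1, 2))), Add(0, 222855)), 469771), Rational(1, 2)) = Pow(Add(Mul(Add(-52830, Pow(112511, Rational(1, 2))), 222855), 469771), Rational(1, 2)) = Pow(Add(Add(-11773429650, Mul(222855, Pow(112511, Rational(1, 2)))), 469771), Rational(1, 2)) = Pow(Add(-11772959879, Mul(222855, Pow(112511, Rational(1, 2)))), Rational(1, 2))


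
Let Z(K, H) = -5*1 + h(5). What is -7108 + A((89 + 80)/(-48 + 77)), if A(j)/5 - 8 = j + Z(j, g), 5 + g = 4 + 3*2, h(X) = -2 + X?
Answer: -204417/29 ≈ -7048.9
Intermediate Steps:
g = 5 (g = -5 + (4 + 3*2) = -5 + (4 + 6) = -5 + 10 = 5)
Z(K, H) = -2 (Z(K, H) = -5*1 + (-2 + 5) = -5 + 3 = -2)
A(j) = 30 + 5*j (A(j) = 40 + 5*(j - 2) = 40 + 5*(-2 + j) = 40 + (-10 + 5*j) = 30 + 5*j)
-7108 + A((89 + 80)/(-48 + 77)) = -7108 + (30 + 5*((89 + 80)/(-48 + 77))) = -7108 + (30 + 5*(169/29)) = -7108 + (30 + 845/29) = -7108 + 1715/29 = -204417/29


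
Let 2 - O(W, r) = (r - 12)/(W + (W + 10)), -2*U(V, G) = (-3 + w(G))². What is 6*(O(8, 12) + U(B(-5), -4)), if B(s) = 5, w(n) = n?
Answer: -135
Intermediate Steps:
U(V, G) = -(-3 + G)²/2
O(W, r) = 2 - (-12 + r)/(10 + 2*W) (O(W, r) = 2 - (r - 12)/(W + (W + 10)) = 2 - (-12 + r)/(W + (10 + W)) = 2 - (-12 + r)/(10 + 2*W))
6*(O(8, 12) + U(B(-5), -4)) = 6*((32 - 1*12 + 4*8)/(2*(5 + 8)) - (-3 - 4)²/2) = 6*((½)*(32 - 12 + 32)/13 - ½*(-7)²) = 6*((½)*(1/13)*52 - ½*49) = 6*(2 - 49/2) = 6*(-45/2) = -135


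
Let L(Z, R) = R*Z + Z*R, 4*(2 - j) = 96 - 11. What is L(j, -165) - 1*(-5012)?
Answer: 22729/2 ≈ 11365.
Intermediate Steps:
j = -77/4 (j = 2 - (96 - 11)/4 = 2 - ¼*85 = 2 - 85/4 = -77/4 ≈ -19.250)
L(Z, R) = 2*R*Z (L(Z, R) = R*Z + R*Z = 2*R*Z)
L(j, -165) - 1*(-5012) = 2*(-165)*(-77/4) - 1*(-5012) = 12705/2 + 5012 = 22729/2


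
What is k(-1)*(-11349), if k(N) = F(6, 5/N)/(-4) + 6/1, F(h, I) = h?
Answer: -102141/2 ≈ -51071.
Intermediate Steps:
k(N) = 9/2 (k(N) = 6/(-4) + 6/1 = 6*(-1/4) + 6*1 = -3/2 + 6 = 9/2)
k(-1)*(-11349) = (9/2)*(-11349) = -102141/2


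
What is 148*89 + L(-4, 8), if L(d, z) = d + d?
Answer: 13164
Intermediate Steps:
L(d, z) = 2*d
148*89 + L(-4, 8) = 148*89 + 2*(-4) = 13172 - 8 = 13164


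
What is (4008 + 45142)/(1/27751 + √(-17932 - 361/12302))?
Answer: 16779456218300/169887896249962127 - 189256498745750*I*√108552761886/169887896249962127 ≈ 9.8768e-5 - 367.04*I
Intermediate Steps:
(4008 + 45142)/(1/27751 + √(-17932 - 361/12302)) = 49150/(1/27751 + √(-17932 - 361*1/12302)) = 49150/(1/27751 + √(-17932 - 361/12302)) = 49150/(1/27751 + √(-220599825/12302)) = 49150/(1/27751 + 5*I*√108552761886/12302)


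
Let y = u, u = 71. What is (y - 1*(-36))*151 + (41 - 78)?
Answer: 16120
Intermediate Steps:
y = 71
(y - 1*(-36))*151 + (41 - 78) = (71 - 1*(-36))*151 + (41 - 78) = (71 + 36)*151 - 37 = 107*151 - 37 = 16157 - 37 = 16120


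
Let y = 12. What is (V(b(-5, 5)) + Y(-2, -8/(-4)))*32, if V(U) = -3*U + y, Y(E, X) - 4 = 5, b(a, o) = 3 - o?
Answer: 864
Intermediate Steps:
Y(E, X) = 9 (Y(E, X) = 4 + 5 = 9)
V(U) = 12 - 3*U (V(U) = -3*U + 12 = 12 - 3*U)
(V(b(-5, 5)) + Y(-2, -8/(-4)))*32 = ((12 - 3*(3 - 1*5)) + 9)*32 = ((12 - 3*(3 - 5)) + 9)*32 = ((12 - 3*(-2)) + 9)*32 = ((12 + 6) + 9)*32 = (18 + 9)*32 = 27*32 = 864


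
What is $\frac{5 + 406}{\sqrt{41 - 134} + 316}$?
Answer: $\frac{129876}{99949} - \frac{411 i \sqrt{93}}{99949} \approx 1.2994 - 0.039656 i$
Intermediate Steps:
$\frac{5 + 406}{\sqrt{41 - 134} + 316} = \frac{411}{\sqrt{-93} + 316} = \frac{411}{i \sqrt{93} + 316} = \frac{411}{316 + i \sqrt{93}}$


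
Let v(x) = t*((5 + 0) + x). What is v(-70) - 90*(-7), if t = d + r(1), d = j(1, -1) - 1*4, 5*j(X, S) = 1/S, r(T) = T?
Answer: 838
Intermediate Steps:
j(X, S) = 1/(5*S)
d = -21/5 (d = (⅕)/(-1) - 1*4 = (⅕)*(-1) - 4 = -⅕ - 4 = -21/5 ≈ -4.2000)
t = -16/5 (t = -21/5 + 1 = -16/5 ≈ -3.2000)
v(x) = -16 - 16*x/5 (v(x) = -16*((5 + 0) + x)/5 = -16*(5 + x)/5 = -16 - 16*x/5)
v(-70) - 90*(-7) = (-16 - 16/5*(-70)) - 90*(-7) = (-16 + 224) - 1*(-630) = 208 + 630 = 838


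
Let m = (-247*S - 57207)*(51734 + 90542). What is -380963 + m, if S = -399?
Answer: 5882162533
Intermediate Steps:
m = 5882543496 (m = (-247*(-399) - 57207)*(51734 + 90542) = (98553 - 57207)*142276 = 41346*142276 = 5882543496)
-380963 + m = -380963 + 5882543496 = 5882162533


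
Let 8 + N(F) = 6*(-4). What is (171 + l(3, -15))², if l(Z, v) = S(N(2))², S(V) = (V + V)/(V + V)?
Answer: 29584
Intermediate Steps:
N(F) = -32 (N(F) = -8 + 6*(-4) = -8 - 24 = -32)
S(V) = 1 (S(V) = (2*V)/((2*V)) = (2*V)*(1/(2*V)) = 1)
l(Z, v) = 1 (l(Z, v) = 1² = 1)
(171 + l(3, -15))² = (171 + 1)² = 172² = 29584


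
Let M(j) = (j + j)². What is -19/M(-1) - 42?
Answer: -187/4 ≈ -46.750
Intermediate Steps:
M(j) = 4*j² (M(j) = (2*j)² = 4*j²)
-19/M(-1) - 42 = -19/(4*(-1)²) - 42 = -19/(4*1) - 42 = -19/4 - 42 = -187/4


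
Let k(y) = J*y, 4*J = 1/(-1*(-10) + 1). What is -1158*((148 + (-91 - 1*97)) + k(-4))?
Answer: 510678/11 ≈ 46425.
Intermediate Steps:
J = 1/44 (J = 1/(4*(-1*(-10) + 1)) = 1/(4*(10 + 1)) = (¼)/11 = (¼)*(1/11) = 1/44 ≈ 0.022727)
k(y) = y/44
-1158*((148 + (-91 - 1*97)) + k(-4)) = -1158*((148 + (-91 - 1*97)) + (1/44)*(-4)) = -1158*((148 + (-91 - 97)) - 1/11) = -1158*((148 - 188) - 1/11) = -1158*(-40 - 1/11) = -1158*(-441/11) = 510678/11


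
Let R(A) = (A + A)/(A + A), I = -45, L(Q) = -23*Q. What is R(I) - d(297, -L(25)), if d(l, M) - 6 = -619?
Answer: 614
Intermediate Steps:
d(l, M) = -613 (d(l, M) = 6 - 619 = -613)
R(A) = 1 (R(A) = (2*A)/((2*A)) = (2*A)*(1/(2*A)) = 1)
R(I) - d(297, -L(25)) = 1 - 1*(-613) = 1 + 613 = 614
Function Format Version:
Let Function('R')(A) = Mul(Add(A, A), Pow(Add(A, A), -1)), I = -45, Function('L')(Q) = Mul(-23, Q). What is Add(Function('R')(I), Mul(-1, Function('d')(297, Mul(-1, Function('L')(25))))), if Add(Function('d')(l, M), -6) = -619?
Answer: 614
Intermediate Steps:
Function('d')(l, M) = -613 (Function('d')(l, M) = Add(6, -619) = -613)
Function('R')(A) = 1 (Function('R')(A) = Mul(Mul(2, A), Pow(Mul(2, A), -1)) = Mul(Mul(2, A), Mul(Rational(1, 2), Pow(A, -1))) = 1)
Add(Function('R')(I), Mul(-1, Function('d')(297, Mul(-1, Function('L')(25))))) = Add(1, Mul(-1, -613)) = Add(1, 613) = 614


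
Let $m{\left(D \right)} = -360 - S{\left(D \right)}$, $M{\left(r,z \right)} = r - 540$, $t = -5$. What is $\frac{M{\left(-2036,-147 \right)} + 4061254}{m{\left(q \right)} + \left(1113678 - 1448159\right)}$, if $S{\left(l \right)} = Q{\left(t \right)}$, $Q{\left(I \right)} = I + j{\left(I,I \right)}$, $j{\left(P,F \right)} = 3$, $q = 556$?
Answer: $- \frac{4058678}{334839} \approx -12.121$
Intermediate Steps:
$M{\left(r,z \right)} = -540 + r$
$Q{\left(I \right)} = 3 + I$ ($Q{\left(I \right)} = I + 3 = 3 + I$)
$S{\left(l \right)} = -2$ ($S{\left(l \right)} = 3 - 5 = -2$)
$m{\left(D \right)} = -358$ ($m{\left(D \right)} = -360 - -2 = -360 + 2 = -358$)
$\frac{M{\left(-2036,-147 \right)} + 4061254}{m{\left(q \right)} + \left(1113678 - 1448159\right)} = \frac{\left(-540 - 2036\right) + 4061254}{-358 + \left(1113678 - 1448159\right)} = \frac{-2576 + 4061254}{-358 + \left(1113678 - 1448159\right)} = \frac{4058678}{-358 - 334481} = \frac{4058678}{-334839} = 4058678 \left(- \frac{1}{334839}\right) = - \frac{4058678}{334839}$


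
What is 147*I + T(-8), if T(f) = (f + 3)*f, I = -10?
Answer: -1430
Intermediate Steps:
T(f) = f*(3 + f) (T(f) = (3 + f)*f = f*(3 + f))
147*I + T(-8) = 147*(-10) - 8*(3 - 8) = -1470 - 8*(-5) = -1470 + 40 = -1430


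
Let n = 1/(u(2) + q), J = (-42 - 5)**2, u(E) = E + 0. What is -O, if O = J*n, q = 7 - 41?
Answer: 2209/32 ≈ 69.031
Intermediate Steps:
u(E) = E
q = -34
J = 2209 (J = (-47)**2 = 2209)
n = -1/32 (n = 1/(2 - 34) = 1/(-32) = -1/32 ≈ -0.031250)
O = -2209/32 (O = 2209*(-1/32) = -2209/32 ≈ -69.031)
-O = -1*(-2209/32) = 2209/32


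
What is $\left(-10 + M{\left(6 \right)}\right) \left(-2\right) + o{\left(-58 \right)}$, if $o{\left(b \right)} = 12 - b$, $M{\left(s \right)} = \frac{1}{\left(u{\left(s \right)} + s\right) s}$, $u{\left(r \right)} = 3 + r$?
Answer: $\frac{4049}{45} \approx 89.978$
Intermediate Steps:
$M{\left(s \right)} = \frac{1}{s \left(3 + 2 s\right)}$ ($M{\left(s \right)} = \frac{1}{\left(\left(3 + s\right) + s\right) s} = \frac{1}{\left(3 + 2 s\right) s} = \frac{1}{s \left(3 + 2 s\right)}$)
$\left(-10 + M{\left(6 \right)}\right) \left(-2\right) + o{\left(-58 \right)} = \left(-10 + \frac{1}{6 \left(3 + 2 \cdot 6\right)}\right) \left(-2\right) + \left(12 - -58\right) = \left(-10 + \frac{1}{6 \left(3 + 12\right)}\right) \left(-2\right) + \left(12 + 58\right) = \left(-10 + \frac{1}{6 \cdot 15}\right) \left(-2\right) + 70 = \left(-10 + \frac{1}{6} \cdot \frac{1}{15}\right) \left(-2\right) + 70 = \left(-10 + \frac{1}{90}\right) \left(-2\right) + 70 = \left(- \frac{899}{90}\right) \left(-2\right) + 70 = \frac{899}{45} + 70 = \frac{4049}{45}$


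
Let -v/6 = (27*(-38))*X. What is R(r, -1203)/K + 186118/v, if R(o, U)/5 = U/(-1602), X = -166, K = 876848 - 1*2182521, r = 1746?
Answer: -130290147611/715357345932 ≈ -0.18213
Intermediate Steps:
K = -1305673 (K = 876848 - 2182521 = -1305673)
R(o, U) = -5*U/1602 (R(o, U) = 5*(U/(-1602)) = 5*(U*(-1/1602)) = 5*(-U/1602) = -5*U/1602)
v = -1021896 (v = -6*27*(-38)*(-166) = -(-6156)*(-166) = -6*170316 = -1021896)
R(r, -1203)/K + 186118/v = -5/1602*(-1203)/(-1305673) + 186118/(-1021896) = (2005/534)*(-1/1305673) + 186118*(-1/1021896) = -2005/697229382 - 93059/510948 = -130290147611/715357345932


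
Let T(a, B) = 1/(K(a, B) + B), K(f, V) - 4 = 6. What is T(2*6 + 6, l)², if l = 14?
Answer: 1/576 ≈ 0.0017361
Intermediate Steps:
K(f, V) = 10 (K(f, V) = 4 + 6 = 10)
T(a, B) = 1/(10 + B)
T(2*6 + 6, l)² = (1/(10 + 14))² = (1/24)² = 1/576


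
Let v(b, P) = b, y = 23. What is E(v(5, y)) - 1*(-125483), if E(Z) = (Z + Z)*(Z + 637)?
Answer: 131903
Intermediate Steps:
E(Z) = 2*Z*(637 + Z) (E(Z) = (2*Z)*(637 + Z) = 2*Z*(637 + Z))
E(v(5, y)) - 1*(-125483) = 2*5*(637 + 5) - 1*(-125483) = 2*5*642 + 125483 = 6420 + 125483 = 131903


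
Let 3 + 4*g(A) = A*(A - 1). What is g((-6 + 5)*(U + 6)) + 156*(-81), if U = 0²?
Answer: -50505/4 ≈ -12626.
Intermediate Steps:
U = 0
g(A) = -¾ + A*(-1 + A)/4 (g(A) = -¾ + (A*(A - 1))/4 = -¾ + (A*(-1 + A))/4 = -¾ + A*(-1 + A)/4)
g((-6 + 5)*(U + 6)) + 156*(-81) = (-¾ - (-6 + 5)*(0 + 6)/4 + ((-6 + 5)*(0 + 6))²/4) + 156*(-81) = (-¾ - (-1)*6/4 + (-1*6)²/4) - 12636 = (-¾ - ¼*(-6) + (¼)*(-6)²) - 12636 = (-¾ + 3/2 + (¼)*36) - 12636 = (-¾ + 3/2 + 9) - 12636 = 39/4 - 12636 = -50505/4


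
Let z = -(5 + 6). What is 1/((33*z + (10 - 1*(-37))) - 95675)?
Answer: -1/95991 ≈ -1.0418e-5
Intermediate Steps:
z = -11 (z = -1*11 = -11)
1/((33*z + (10 - 1*(-37))) - 95675) = 1/((33*(-11) + (10 - 1*(-37))) - 95675) = 1/((-363 + (10 + 37)) - 95675) = 1/((-363 + 47) - 95675) = 1/(-316 - 95675) = 1/(-95991) = -1/95991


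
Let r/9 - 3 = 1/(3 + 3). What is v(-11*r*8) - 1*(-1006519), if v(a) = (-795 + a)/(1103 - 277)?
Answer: 831381391/826 ≈ 1.0065e+6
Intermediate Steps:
r = 57/2 (r = 27 + 9/(3 + 3) = 27 + 9/6 = 27 + 9*(⅙) = 27 + 3/2 = 57/2 ≈ 28.500)
v(a) = -795/826 + a/826 (v(a) = (-795 + a)/826 = (-795 + a)*(1/826) = -795/826 + a/826)
v(-11*r*8) - 1*(-1006519) = (-795/826 + (-11*57/2*8)/826) - 1*(-1006519) = (-795/826 + (-627/2*8)/826) + 1006519 = (-795/826 + (1/826)*(-2508)) + 1006519 = (-795/826 - 1254/413) + 1006519 = -3303/826 + 1006519 = 831381391/826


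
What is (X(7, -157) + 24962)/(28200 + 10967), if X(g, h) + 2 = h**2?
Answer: 49609/39167 ≈ 1.2666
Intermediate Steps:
X(g, h) = -2 + h**2
(X(7, -157) + 24962)/(28200 + 10967) = ((-2 + (-157)**2) + 24962)/(28200 + 10967) = ((-2 + 24649) + 24962)/39167 = (24647 + 24962)*(1/39167) = 49609*(1/39167) = 49609/39167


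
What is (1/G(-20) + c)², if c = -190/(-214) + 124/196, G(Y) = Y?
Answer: 23776714809/10995619600 ≈ 2.1624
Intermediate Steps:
c = 7972/5243 (c = -190*(-1/214) + 124*(1/196) = 95/107 + 31/49 = 7972/5243 ≈ 1.5205)
(1/G(-20) + c)² = (1/(-20) + 7972/5243)² = (-1/20 + 7972/5243)² = (154197/104860)² = 23776714809/10995619600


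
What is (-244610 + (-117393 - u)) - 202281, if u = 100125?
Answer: -664409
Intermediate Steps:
(-244610 + (-117393 - u)) - 202281 = (-244610 + (-117393 - 1*100125)) - 202281 = (-244610 + (-117393 - 100125)) - 202281 = (-244610 - 217518) - 202281 = -462128 - 202281 = -664409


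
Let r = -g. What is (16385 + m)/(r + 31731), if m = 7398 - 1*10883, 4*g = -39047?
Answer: 51600/165971 ≈ 0.31090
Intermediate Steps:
g = -39047/4 (g = (¼)*(-39047) = -39047/4 ≈ -9761.8)
m = -3485 (m = 7398 - 10883 = -3485)
r = 39047/4 (r = -1*(-39047/4) = 39047/4 ≈ 9761.8)
(16385 + m)/(r + 31731) = (16385 - 3485)/(39047/4 + 31731) = 12900/(165971/4) = 12900*(4/165971) = 51600/165971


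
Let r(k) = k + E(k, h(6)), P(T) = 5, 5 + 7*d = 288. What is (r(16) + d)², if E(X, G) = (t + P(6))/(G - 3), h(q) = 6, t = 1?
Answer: 167281/49 ≈ 3413.9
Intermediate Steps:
d = 283/7 (d = -5/7 + (⅐)*288 = -5/7 + 288/7 = 283/7 ≈ 40.429)
E(X, G) = 6/(-3 + G) (E(X, G) = (1 + 5)/(G - 3) = 6/(-3 + G))
r(k) = 2 + k (r(k) = k + 6/(-3 + 6) = k + 6/3 = k + 6*(⅓) = k + 2 = 2 + k)
(r(16) + d)² = ((2 + 16) + 283/7)² = (18 + 283/7)² = (409/7)² = 167281/49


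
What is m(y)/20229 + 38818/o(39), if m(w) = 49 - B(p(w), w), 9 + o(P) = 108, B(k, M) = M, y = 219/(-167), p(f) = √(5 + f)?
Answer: 361260244/921339 ≈ 392.10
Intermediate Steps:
y = -219/167 (y = 219*(-1/167) = -219/167 ≈ -1.3114)
o(P) = 99 (o(P) = -9 + 108 = 99)
m(w) = 49 - w
m(y)/20229 + 38818/o(39) = (49 - 1*(-219/167))/20229 + 38818/99 = (49 + 219/167)*(1/20229) + 38818*(1/99) = (8402/167)*(1/20229) + 38818/99 = 8402/3378243 + 38818/99 = 361260244/921339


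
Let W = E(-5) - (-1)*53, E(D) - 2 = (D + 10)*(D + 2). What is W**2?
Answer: 1600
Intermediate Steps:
E(D) = 2 + (2 + D)*(10 + D) (E(D) = 2 + (D + 10)*(D + 2) = 2 + (10 + D)*(2 + D) = 2 + (2 + D)*(10 + D))
W = 40 (W = (22 + (-5)**2 + 12*(-5)) - (-1)*53 = (22 + 25 - 60) - 1*(-53) = -13 + 53 = 40)
W**2 = 40**2 = 1600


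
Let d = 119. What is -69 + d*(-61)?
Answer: -7328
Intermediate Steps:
-69 + d*(-61) = -69 + 119*(-61) = -69 - 7259 = -7328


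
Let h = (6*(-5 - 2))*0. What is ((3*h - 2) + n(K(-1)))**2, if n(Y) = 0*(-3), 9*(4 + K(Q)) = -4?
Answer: 4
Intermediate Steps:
K(Q) = -40/9 (K(Q) = -4 + (1/9)*(-4) = -4 - 4/9 = -40/9)
h = 0 (h = (6*(-7))*0 = -42*0 = 0)
n(Y) = 0
((3*h - 2) + n(K(-1)))**2 = ((3*0 - 2) + 0)**2 = ((0 - 2) + 0)**2 = (-2 + 0)**2 = (-2)**2 = 4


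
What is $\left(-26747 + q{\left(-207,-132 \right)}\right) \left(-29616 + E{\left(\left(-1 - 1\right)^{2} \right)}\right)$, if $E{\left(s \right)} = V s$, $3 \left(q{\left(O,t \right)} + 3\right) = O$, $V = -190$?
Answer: $814653944$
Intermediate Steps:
$q{\left(O,t \right)} = -3 + \frac{O}{3}$
$E{\left(s \right)} = - 190 s$
$\left(-26747 + q{\left(-207,-132 \right)}\right) \left(-29616 + E{\left(\left(-1 - 1\right)^{2} \right)}\right) = \left(-26747 + \left(-3 + \frac{1}{3} \left(-207\right)\right)\right) \left(-29616 - 190 \left(-1 - 1\right)^{2}\right) = \left(-26747 - 72\right) \left(-29616 - 190 \left(-2\right)^{2}\right) = \left(-26747 - 72\right) \left(-29616 - 760\right) = - 26819 \left(-29616 - 760\right) = \left(-26819\right) \left(-30376\right) = 814653944$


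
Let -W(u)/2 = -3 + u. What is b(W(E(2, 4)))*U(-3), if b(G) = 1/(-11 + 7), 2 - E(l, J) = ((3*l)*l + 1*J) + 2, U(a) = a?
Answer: 3/4 ≈ 0.75000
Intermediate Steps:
E(l, J) = -J - 3*l**2 (E(l, J) = 2 - (((3*l)*l + 1*J) + 2) = 2 - ((3*l**2 + J) + 2) = 2 - ((J + 3*l**2) + 2) = 2 - (2 + J + 3*l**2) = 2 + (-2 - J - 3*l**2) = -J - 3*l**2)
W(u) = 6 - 2*u (W(u) = -2*(-3 + u) = 6 - 2*u)
b(G) = -1/4 (b(G) = 1/(-4) = -1/4)
b(W(E(2, 4)))*U(-3) = -1/4*(-3) = 3/4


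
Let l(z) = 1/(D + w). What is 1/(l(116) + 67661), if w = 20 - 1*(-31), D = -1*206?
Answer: 155/10487454 ≈ 1.4780e-5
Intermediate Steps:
D = -206
w = 51 (w = 20 + 31 = 51)
l(z) = -1/155 (l(z) = 1/(-206 + 51) = 1/(-155) = -1/155)
1/(l(116) + 67661) = 1/(-1/155 + 67661) = 1/(10487454/155) = 155/10487454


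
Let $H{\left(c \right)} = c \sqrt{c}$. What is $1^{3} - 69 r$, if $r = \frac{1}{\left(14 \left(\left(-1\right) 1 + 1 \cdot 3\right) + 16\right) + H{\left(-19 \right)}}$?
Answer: $1 - \frac{69}{44 - 19 i \sqrt{19}} \approx 0.6548 - 0.64975 i$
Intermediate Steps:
$H{\left(c \right)} = c^{\frac{3}{2}}$
$r = \frac{1}{44 - 19 i \sqrt{19}}$ ($r = \frac{1}{\left(14 \left(\left(-1\right) 1 + 1 \cdot 3\right) + 16\right) + \left(-19\right)^{\frac{3}{2}}} = \frac{1}{\left(14 \left(-1 + 3\right) + 16\right) - 19 i \sqrt{19}} = \frac{1}{\left(14 \cdot 2 + 16\right) - 19 i \sqrt{19}} = \frac{1}{\left(28 + 16\right) - 19 i \sqrt{19}} = \frac{1}{44 - 19 i \sqrt{19}} \approx 0.0050028 + 0.0094166 i$)
$1^{3} - 69 r = 1^{3} - 69 \left(\frac{44}{8795} + \frac{19 i \sqrt{19}}{8795}\right) = 1 - \left(\frac{3036}{8795} + \frac{1311 i \sqrt{19}}{8795}\right) = \frac{5759}{8795} - \frac{1311 i \sqrt{19}}{8795}$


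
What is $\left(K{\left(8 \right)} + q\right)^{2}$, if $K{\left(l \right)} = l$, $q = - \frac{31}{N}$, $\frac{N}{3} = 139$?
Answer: $\frac{10923025}{173889} \approx 62.816$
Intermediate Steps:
$N = 417$ ($N = 3 \cdot 139 = 417$)
$q = - \frac{31}{417} \approx -0.074341$
$\left(K{\left(8 \right)} + q\right)^{2} = \left(8 - \frac{31}{417}\right)^{2} = \left(\frac{3305}{417}\right)^{2} = \frac{10923025}{173889}$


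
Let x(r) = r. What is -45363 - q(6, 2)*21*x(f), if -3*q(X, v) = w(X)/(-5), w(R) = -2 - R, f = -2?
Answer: -226927/5 ≈ -45385.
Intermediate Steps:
q(X, v) = -2/15 - X/15 (q(X, v) = -(-2 - X)/(3*(-5)) = -(-2 - X)*(-1)/(3*5) = -(⅖ + X/5)/3 = -2/15 - X/15)
-45363 - q(6, 2)*21*x(f) = -45363 - (-2/15 - 1/15*6)*21*(-2) = -45363 - (-2/15 - ⅖)*21*(-2) = -45363 - (-8/15*21)*(-2) = -45363 - (-56)*(-2)/5 = -45363 - 1*112/5 = -45363 - 112/5 = -226927/5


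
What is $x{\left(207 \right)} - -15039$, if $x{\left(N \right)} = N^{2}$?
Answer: $57888$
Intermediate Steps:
$x{\left(207 \right)} - -15039 = 207^{2} - -15039 = 42849 + 15039 = 57888$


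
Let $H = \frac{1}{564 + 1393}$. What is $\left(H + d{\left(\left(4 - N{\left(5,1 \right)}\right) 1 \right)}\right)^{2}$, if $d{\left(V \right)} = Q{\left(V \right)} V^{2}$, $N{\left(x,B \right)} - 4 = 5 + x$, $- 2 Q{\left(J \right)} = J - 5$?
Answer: $\frac{2154292998001}{3829849} \approx 5.625 \cdot 10^{5}$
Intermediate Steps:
$Q{\left(J \right)} = \frac{5}{2} - \frac{J}{2}$ ($Q{\left(J \right)} = - \frac{J - 5}{2} = - \frac{-5 + J}{2} = \frac{5}{2} - \frac{J}{2}$)
$N{\left(x,B \right)} = 9 + x$ ($N{\left(x,B \right)} = 4 + \left(5 + x\right) = 9 + x$)
$H = \frac{1}{1957} \approx 0.00051099$
$d{\left(V \right)} = V^{2} \left(\frac{5}{2} - \frac{V}{2}\right)$ ($d{\left(V \right)} = \left(\frac{5}{2} - \frac{V}{2}\right) V^{2} = V^{2} \left(\frac{5}{2} - \frac{V}{2}\right)$)
$\left(H + d{\left(\left(4 - N{\left(5,1 \right)}\right) 1 \right)}\right)^{2} = \left(\frac{1}{1957} + \frac{\left(\left(4 - \left(9 + 5\right)\right) 1\right)^{2} \left(5 - \left(4 - \left(9 + 5\right)\right) 1\right)}{2}\right)^{2} = \left(\frac{1}{1957} + \frac{\left(\left(4 - 14\right) 1\right)^{2} \left(5 - \left(4 - 14\right) 1\right)}{2}\right)^{2} = \left(\frac{1}{1957} + \frac{\left(\left(-10\right) 1\right)^{2} \left(5 - \left(-10\right) 1\right)}{2}\right)^{2} = \left(\frac{1}{1957} + \frac{\left(-10\right)^{2} \left(5 - -10\right)}{2}\right)^{2} = \left(\frac{1}{1957} + \frac{1}{2} \cdot 100 \left(5 + 10\right)\right)^{2} = \left(\frac{1}{1957} + \frac{1}{2} \cdot 100 \cdot 15\right)^{2} = \left(\frac{1}{1957} + 750\right)^{2} = \left(\frac{1467751}{1957}\right)^{2} = \frac{2154292998001}{3829849}$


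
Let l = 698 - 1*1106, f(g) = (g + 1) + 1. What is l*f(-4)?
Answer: 816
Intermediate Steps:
f(g) = 2 + g (f(g) = (1 + g) + 1 = 2 + g)
l = -408 (l = 698 - 1106 = -408)
l*f(-4) = -408*(2 - 4) = -408*(-2) = 816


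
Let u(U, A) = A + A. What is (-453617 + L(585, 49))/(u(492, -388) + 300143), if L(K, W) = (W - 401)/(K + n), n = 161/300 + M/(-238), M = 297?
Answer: -9462059013653/6244528884003 ≈ -1.5153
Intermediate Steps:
n = -25391/35700 (n = 161/300 + 297/(-238) = 161*(1/300) + 297*(-1/238) = 161/300 - 297/238 = -25391/35700 ≈ -0.71123)
u(U, A) = 2*A
L(K, W) = (-401 + W)/(-25391/35700 + K) (L(K, W) = (W - 401)/(K - 25391/35700) = (-401 + W)/(-25391/35700 + K))
(-453617 + L(585, 49))/(u(492, -388) + 300143) = (-453617 + 35700*(-401 + 49)/(-25391 + 35700*585))/(2*(-388) + 300143) = (-453617 + 35700*(-352)/(-25391 + 20884500))/(-776 + 300143) = (-453617 + 35700*(-352)/20859109)/299367 = (-453617 + 35700*(1/20859109)*(-352))*(1/299367) = (-453617 - 12566400/20859109)*(1/299367) = -9462059013653/20859109*1/299367 = -9462059013653/6244528884003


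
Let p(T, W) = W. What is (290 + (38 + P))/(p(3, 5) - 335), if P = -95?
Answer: -233/330 ≈ -0.70606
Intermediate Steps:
(290 + (38 + P))/(p(3, 5) - 335) = (290 + (38 - 95))/(5 - 335) = (290 - 57)/(-330) = 233*(-1/330) = -233/330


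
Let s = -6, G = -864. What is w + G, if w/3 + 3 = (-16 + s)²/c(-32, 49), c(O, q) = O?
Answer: -7347/8 ≈ -918.38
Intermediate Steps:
w = -435/8 (w = -9 + 3*((-16 - 6)²/(-32)) = -9 + 3*((-22)²*(-1/32)) = -9 + 3*(484*(-1/32)) = -9 + 3*(-121/8) = -9 - 363/8 = -435/8 ≈ -54.375)
w + G = -435/8 - 864 = -7347/8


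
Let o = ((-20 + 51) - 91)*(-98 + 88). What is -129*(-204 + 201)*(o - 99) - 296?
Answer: 193591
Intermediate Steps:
o = 600 (o = (31 - 91)*(-10) = -60*(-10) = 600)
-129*(-204 + 201)*(o - 99) - 296 = -129*(-204 + 201)*(600 - 99) - 296 = -(-387)*501 - 296 = -129*(-1503) - 296 = 193887 - 296 = 193591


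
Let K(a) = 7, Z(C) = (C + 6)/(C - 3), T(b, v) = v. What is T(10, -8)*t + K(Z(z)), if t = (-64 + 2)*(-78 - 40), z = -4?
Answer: -58521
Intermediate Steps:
Z(C) = (6 + C)/(-3 + C)
t = 7316 (t = -62*(-118) = 7316)
T(10, -8)*t + K(Z(z)) = -8*7316 + 7 = -58528 + 7 = -58521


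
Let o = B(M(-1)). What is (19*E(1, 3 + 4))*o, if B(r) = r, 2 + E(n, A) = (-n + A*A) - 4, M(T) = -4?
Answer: -3192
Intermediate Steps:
E(n, A) = -6 + A² - n (E(n, A) = -2 + ((-n + A*A) - 4) = -2 + ((-n + A²) - 4) = -2 + ((A² - n) - 4) = -2 + (-4 + A² - n) = -6 + A² - n)
o = -4
(19*E(1, 3 + 4))*o = (19*(-6 + (3 + 4)² - 1*1))*(-4) = (19*(-6 + 7² - 1))*(-4) = (19*(-6 + 49 - 1))*(-4) = (19*42)*(-4) = 798*(-4) = -3192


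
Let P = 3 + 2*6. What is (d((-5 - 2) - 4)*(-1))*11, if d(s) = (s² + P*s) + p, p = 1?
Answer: 473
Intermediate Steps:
P = 15 (P = 3 + 12 = 15)
d(s) = 1 + s² + 15*s (d(s) = (s² + 15*s) + 1 = 1 + s² + 15*s)
(d((-5 - 2) - 4)*(-1))*11 = ((1 + ((-5 - 2) - 4)² + 15*((-5 - 2) - 4))*(-1))*11 = ((1 + (-7 - 4)² + 15*(-7 - 4))*(-1))*11 = ((1 + (-11)² + 15*(-11))*(-1))*11 = ((1 + 121 - 165)*(-1))*11 = -43*(-1)*11 = 43*11 = 473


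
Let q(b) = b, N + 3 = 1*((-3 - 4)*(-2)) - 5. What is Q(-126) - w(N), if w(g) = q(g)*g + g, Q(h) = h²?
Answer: 15834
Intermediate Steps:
N = 6 (N = -3 + (1*((-3 - 4)*(-2)) - 5) = -3 + (1*(-7*(-2)) - 5) = -3 + (1*14 - 5) = -3 + (14 - 5) = -3 + 9 = 6)
w(g) = g + g² (w(g) = g*g + g = g² + g = g + g²)
Q(-126) - w(N) = (-126)² - 6*(1 + 6) = 15876 - 6*7 = 15876 - 1*42 = 15876 - 42 = 15834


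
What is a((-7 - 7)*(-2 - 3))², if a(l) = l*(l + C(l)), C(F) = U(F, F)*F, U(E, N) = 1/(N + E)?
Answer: 24354225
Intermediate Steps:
U(E, N) = 1/(E + N)
C(F) = ½ (C(F) = F/(F + F) = F/((2*F)) = (1/(2*F))*F = ½)
a(l) = l*(½ + l) (a(l) = l*(l + ½) = l*(½ + l))
a((-7 - 7)*(-2 - 3))² = (((-7 - 7)*(-2 - 3))*(½ + (-7 - 7)*(-2 - 3)))² = ((-14*(-5))*(½ - 14*(-5)))² = (70*(½ + 70))² = (70*(141/2))² = 4935² = 24354225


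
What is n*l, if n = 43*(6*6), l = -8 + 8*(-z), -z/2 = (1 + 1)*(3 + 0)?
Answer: 136224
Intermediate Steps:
z = -12 (z = -2*(1 + 1)*(3 + 0) = -4*3 = -2*6 = -12)
l = 88 (l = -8 + 8*(-1*(-12)) = -8 + 8*12 = -8 + 96 = 88)
n = 1548 (n = 43*36 = 1548)
n*l = 1548*88 = 136224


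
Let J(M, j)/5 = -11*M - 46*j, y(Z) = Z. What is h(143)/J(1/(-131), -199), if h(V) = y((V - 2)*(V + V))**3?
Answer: 660820307487912/461225 ≈ 1.4328e+9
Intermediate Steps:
J(M, j) = -230*j - 55*M (J(M, j) = 5*(-11*M - 46*j) = 5*(-46*j - 11*M) = -230*j - 55*M)
h(V) = 8*V**3*(-2 + V)**3 (h(V) = ((V - 2)*(V + V))**3 = ((-2 + V)*(2*V))**3 = (2*V*(-2 + V))**3 = 8*V**3*(-2 + V)**3)
h(143)/J(1/(-131), -199) = (8*143**3*(-2 + 143)**3)/(-230*(-199) - 55/(-131)) = (8*2924207*141**3)/(45770 - 55*(-1/131)) = (8*2924207*2803221)/(45770 + 55/131) = 65577587765976/(5995925/131) = 65577587765976*(131/5995925) = 660820307487912/461225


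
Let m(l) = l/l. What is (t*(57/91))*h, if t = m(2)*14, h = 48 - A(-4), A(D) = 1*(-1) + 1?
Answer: 5472/13 ≈ 420.92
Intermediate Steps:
A(D) = 0 (A(D) = -1 + 1 = 0)
h = 48 (h = 48 - 1*0 = 48 + 0 = 48)
m(l) = 1
t = 14 (t = 1*14 = 14)
(t*(57/91))*h = (14*(57/91))*48 = (114/13)*48 = 5472/13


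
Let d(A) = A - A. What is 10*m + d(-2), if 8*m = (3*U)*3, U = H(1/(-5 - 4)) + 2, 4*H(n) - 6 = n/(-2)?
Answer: 1265/32 ≈ 39.531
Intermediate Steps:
d(A) = 0
H(n) = 3/2 - n/8 (H(n) = 3/2 + (n/(-2))/4 = 3/2 + (n*(-½))/4 = 3/2 + (-n/2)/4 = 3/2 - n/8)
U = 253/72 (U = (3/2 - 1/(8*(-5 - 4))) + 2 = (3/2 - ⅛/(-9)) + 2 = (3/2 - ⅛*(-⅑)) + 2 = (3/2 + 1/72) + 2 = 109/72 + 2 = 253/72 ≈ 3.5139)
m = 253/64 (m = ((3*(253/72))*3)/8 = ((253/24)*3)/8 = (⅛)*(253/8) = 253/64 ≈ 3.9531)
10*m + d(-2) = 10*(253/64) + 0 = 1265/32 + 0 = 1265/32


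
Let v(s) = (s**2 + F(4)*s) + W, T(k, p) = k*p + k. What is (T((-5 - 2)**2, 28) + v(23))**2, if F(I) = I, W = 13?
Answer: 4223025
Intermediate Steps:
T(k, p) = k + k*p
v(s) = 13 + s**2 + 4*s (v(s) = (s**2 + 4*s) + 13 = 13 + s**2 + 4*s)
(T((-5 - 2)**2, 28) + v(23))**2 = ((-5 - 2)**2*(1 + 28) + (13 + 23**2 + 4*23))**2 = ((-7)**2*29 + (13 + 529 + 92))**2 = (49*29 + 634)**2 = (1421 + 634)**2 = 2055**2 = 4223025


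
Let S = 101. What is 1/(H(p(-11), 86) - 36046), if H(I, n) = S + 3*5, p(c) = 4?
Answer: -1/35930 ≈ -2.7832e-5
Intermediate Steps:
H(I, n) = 116 (H(I, n) = 101 + 3*5 = 101 + 15 = 116)
1/(H(p(-11), 86) - 36046) = 1/(116 - 36046) = 1/(-35930) = -1/35930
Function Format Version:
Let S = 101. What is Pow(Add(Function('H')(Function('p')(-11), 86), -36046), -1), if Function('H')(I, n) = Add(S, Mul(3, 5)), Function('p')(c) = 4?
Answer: Rational(-1, 35930) ≈ -2.7832e-5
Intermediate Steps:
Function('H')(I, n) = 116 (Function('H')(I, n) = Add(101, Mul(3, 5)) = Add(101, 15) = 116)
Pow(Add(Function('H')(Function('p')(-11), 86), -36046), -1) = Pow(Add(116, -36046), -1) = Pow(-35930, -1) = Rational(-1, 35930)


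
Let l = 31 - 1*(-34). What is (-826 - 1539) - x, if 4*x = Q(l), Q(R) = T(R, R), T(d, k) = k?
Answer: -9525/4 ≈ -2381.3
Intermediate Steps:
l = 65 (l = 31 + 34 = 65)
Q(R) = R
x = 65/4 (x = (¼)*65 = 65/4 ≈ 16.250)
(-826 - 1539) - x = (-826 - 1539) - 1*65/4 = -2365 - 65/4 = -9525/4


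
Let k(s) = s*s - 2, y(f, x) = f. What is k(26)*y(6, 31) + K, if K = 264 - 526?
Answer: 3782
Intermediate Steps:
k(s) = -2 + s**2 (k(s) = s**2 - 2 = -2 + s**2)
K = -262
k(26)*y(6, 31) + K = (-2 + 26**2)*6 - 262 = (-2 + 676)*6 - 262 = 674*6 - 262 = 4044 - 262 = 3782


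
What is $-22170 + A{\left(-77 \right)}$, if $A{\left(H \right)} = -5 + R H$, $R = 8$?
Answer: $-22791$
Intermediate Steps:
$A{\left(H \right)} = -5 + 8 H$
$-22170 + A{\left(-77 \right)} = -22170 + \left(-5 + 8 \left(-77\right)\right) = -22170 - 621 = -22791$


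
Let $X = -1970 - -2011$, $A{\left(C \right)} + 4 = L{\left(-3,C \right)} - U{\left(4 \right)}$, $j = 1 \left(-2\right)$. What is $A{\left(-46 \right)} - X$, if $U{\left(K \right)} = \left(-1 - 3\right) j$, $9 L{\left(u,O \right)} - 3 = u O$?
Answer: $- \frac{112}{3} \approx -37.333$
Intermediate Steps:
$L{\left(u,O \right)} = \frac{1}{3} + \frac{O u}{9}$ ($L{\left(u,O \right)} = \frac{1}{3} + \frac{u O}{9} = \frac{1}{3} + \frac{O u}{9}$)
$j = -2$
$U{\left(K \right)} = 8$ ($U{\left(K \right)} = \left(-1 - 3\right) \left(-2\right) = \left(-4\right) \left(-2\right) = 8$)
$A{\left(C \right)} = - \frac{35}{3} - \frac{C}{3}$ ($A{\left(C \right)} = -4 + \left(\left(\frac{1}{3} + \frac{1}{9} C \left(-3\right)\right) - 8\right) = -4 - \left(\frac{23}{3} + \frac{C}{3}\right) = - \frac{35}{3} - \frac{C}{3}$)
$X = 41$ ($X = -1970 + 2011 = 41$)
$A{\left(-46 \right)} - X = \left(- \frac{35}{3} - - \frac{46}{3}\right) - 41 = \left(- \frac{35}{3} + \frac{46}{3}\right) - 41 = \frac{11}{3} - 41 = - \frac{112}{3}$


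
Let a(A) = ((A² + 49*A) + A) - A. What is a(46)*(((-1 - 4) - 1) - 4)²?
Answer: 437000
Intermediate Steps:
a(A) = A² + 49*A (a(A) = (A² + 50*A) - A = A² + 49*A)
a(46)*(((-1 - 4) - 1) - 4)² = (46*(49 + 46))*(((-1 - 4) - 1) - 4)² = (46*95)*((-5 - 1) - 4)² = 4370*(-6 - 4)² = 4370*(-10)² = 4370*100 = 437000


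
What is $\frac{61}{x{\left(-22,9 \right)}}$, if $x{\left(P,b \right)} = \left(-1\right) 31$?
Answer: $- \frac{61}{31} \approx -1.9677$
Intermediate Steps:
$x{\left(P,b \right)} = -31$
$\frac{61}{x{\left(-22,9 \right)}} = \frac{61}{-31} = 61 \left(- \frac{1}{31}\right) = - \frac{61}{31}$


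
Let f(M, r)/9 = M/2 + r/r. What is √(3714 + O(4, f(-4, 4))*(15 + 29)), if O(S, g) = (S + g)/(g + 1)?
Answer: √14966/2 ≈ 61.168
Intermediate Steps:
f(M, r) = 9 + 9*M/2 (f(M, r) = 9*(M/2 + r/r) = 9*(M*(½) + 1) = 9*(M/2 + 1) = 9*(1 + M/2) = 9 + 9*M/2)
O(S, g) = (S + g)/(1 + g)
√(3714 + O(4, f(-4, 4))*(15 + 29)) = √(3714 + ((4 + (9 + (9/2)*(-4)))/(1 + (9 + (9/2)*(-4))))*(15 + 29)) = √(3714 + ((4 + (9 - 18))/(1 + (9 - 18)))*44) = √(3714 + ((4 - 9)/(1 - 9))*44) = √(3714 + (-5/(-8))*44) = √(3714 - ⅛*(-5)*44) = √(3714 + (5/8)*44) = √(3714 + 55/2) = √(7483/2) = √14966/2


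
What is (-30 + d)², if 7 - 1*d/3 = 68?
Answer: 45369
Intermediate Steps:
d = -183 (d = 21 - 3*68 = 21 - 204 = -183)
(-30 + d)² = (-30 - 183)² = (-213)² = 45369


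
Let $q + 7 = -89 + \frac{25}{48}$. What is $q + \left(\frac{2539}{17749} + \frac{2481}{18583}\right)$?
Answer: $- \frac{1507230923573}{15831824016} \approx -95.203$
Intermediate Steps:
$q = - \frac{4583}{48}$ ($q = -7 - \left(89 - \frac{25}{48}\right) = -7 + \left(-89 + 25 \cdot \frac{1}{48}\right) = -7 + \left(-89 + \frac{25}{48}\right) = -7 - \frac{4247}{48} = - \frac{4583}{48} \approx -95.479$)
$q + \left(\frac{2539}{17749} + \frac{2481}{18583}\right) = - \frac{4583}{48} + \left(\frac{2539}{17749} + \frac{2481}{18583}\right) = - \frac{4583}{48} + \frac{91217506}{329829667} = - \frac{1507230923573}{15831824016}$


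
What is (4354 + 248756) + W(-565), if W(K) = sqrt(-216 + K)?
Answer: 253110 + I*sqrt(781) ≈ 2.5311e+5 + 27.946*I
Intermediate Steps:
(4354 + 248756) + W(-565) = (4354 + 248756) + sqrt(-216 - 565) = 253110 + sqrt(-781) = 253110 + I*sqrt(781)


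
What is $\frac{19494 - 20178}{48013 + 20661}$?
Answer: $- \frac{342}{34337} \approx -0.0099601$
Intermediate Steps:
$\frac{19494 - 20178}{48013 + 20661} = \frac{19494 - 20178}{68674} = \left(-684\right) \frac{1}{68674} = - \frac{342}{34337}$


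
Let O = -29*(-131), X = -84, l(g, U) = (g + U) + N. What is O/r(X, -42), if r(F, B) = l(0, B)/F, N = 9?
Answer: 106372/11 ≈ 9670.2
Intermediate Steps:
l(g, U) = 9 + U + g (l(g, U) = (g + U) + 9 = (U + g) + 9 = 9 + U + g)
O = 3799
r(F, B) = (9 + B)/F (r(F, B) = (9 + B + 0)/F = (9 + B)/F)
O/r(X, -42) = 3799/(((9 - 42)/(-84))) = 3799/((-1/84*(-33))) = 3799/(11/28) = 3799*(28/11) = 106372/11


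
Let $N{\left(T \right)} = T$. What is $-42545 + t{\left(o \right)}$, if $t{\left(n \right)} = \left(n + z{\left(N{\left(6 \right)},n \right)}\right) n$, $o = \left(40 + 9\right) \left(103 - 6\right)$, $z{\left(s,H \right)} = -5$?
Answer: $22524699$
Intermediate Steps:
$o = 4753$ ($o = 49 \cdot 97 = 4753$)
$t{\left(n \right)} = n \left(-5 + n\right)$ ($t{\left(n \right)} = \left(n - 5\right) n = \left(-5 + n\right) n = n \left(-5 + n\right)$)
$-42545 + t{\left(o \right)} = -42545 + 4753 \left(-5 + 4753\right) = -42545 + 4753 \cdot 4748 = -42545 + 22567244 = 22524699$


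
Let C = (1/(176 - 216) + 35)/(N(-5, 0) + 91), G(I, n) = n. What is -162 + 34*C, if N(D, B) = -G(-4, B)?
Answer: -271057/1820 ≈ -148.93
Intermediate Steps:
N(D, B) = -B
C = 1399/3640 (C = (1/(176 - 216) + 35)/(-1*0 + 91) = (1/(-40) + 35)/(0 + 91) = (-1/40 + 35)/91 = (1399/40)*(1/91) = 1399/3640 ≈ 0.38434)
-162 + 34*C = -162 + 34*(1399/3640) = -162 + 23783/1820 = -271057/1820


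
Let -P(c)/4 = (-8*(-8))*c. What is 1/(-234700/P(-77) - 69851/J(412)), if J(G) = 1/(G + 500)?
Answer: -4928/313933922611 ≈ -1.5698e-8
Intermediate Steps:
J(G) = 1/(500 + G)
P(c) = -256*c (P(c) = -4*(-8*(-8))*c = -256*c)
1/(-234700/P(-77) - 69851/J(412)) = 1/(-234700/((-256*(-77))) - 69851/(1/(500 + 412))) = 1/(-234700/19712 - 69851/(1/912)) = 1/(-234700*1/19712 - 69851/1/912) = 1/(-58675/4928 - 69851*912) = 1/(-58675/4928 - 63704112) = 1/(-313933922611/4928) = -4928/313933922611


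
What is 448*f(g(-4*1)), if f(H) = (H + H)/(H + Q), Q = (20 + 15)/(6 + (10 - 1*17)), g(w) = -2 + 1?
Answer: 224/9 ≈ 24.889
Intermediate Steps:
g(w) = -1
Q = -35 (Q = 35/(6 + (10 - 17)) = 35/(6 - 7) = 35/(-1) = 35*(-1) = -35)
f(H) = 2*H/(-35 + H) (f(H) = (H + H)/(H - 35) = (2*H)/(-35 + H) = 2*H/(-35 + H))
448*f(g(-4*1)) = 448*(2*(-1)/(-35 - 1)) = 448*(2*(-1)/(-36)) = 448*(2*(-1)*(-1/36)) = 448*(1/18) = 224/9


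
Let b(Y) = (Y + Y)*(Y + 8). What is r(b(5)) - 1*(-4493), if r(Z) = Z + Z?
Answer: 4753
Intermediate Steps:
b(Y) = 2*Y*(8 + Y) (b(Y) = (2*Y)*(8 + Y) = 2*Y*(8 + Y))
r(Z) = 2*Z
r(b(5)) - 1*(-4493) = 2*(2*5*(8 + 5)) - 1*(-4493) = 2*(2*5*13) + 4493 = 2*130 + 4493 = 260 + 4493 = 4753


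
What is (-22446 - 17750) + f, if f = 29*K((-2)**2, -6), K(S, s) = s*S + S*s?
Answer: -41588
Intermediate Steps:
K(S, s) = 2*S*s (K(S, s) = S*s + S*s = 2*S*s)
f = -1392 (f = 29*(2*(-2)**2*(-6)) = 29*(2*4*(-6)) = 29*(-48) = -1392)
(-22446 - 17750) + f = (-22446 - 17750) - 1392 = -40196 - 1392 = -41588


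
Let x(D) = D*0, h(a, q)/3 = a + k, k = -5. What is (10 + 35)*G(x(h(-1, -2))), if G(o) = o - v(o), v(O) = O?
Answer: 0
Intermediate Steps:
h(a, q) = -15 + 3*a (h(a, q) = 3*(a - 5) = 3*(-5 + a) = -15 + 3*a)
x(D) = 0
G(o) = 0 (G(o) = o - o = 0)
(10 + 35)*G(x(h(-1, -2))) = (10 + 35)*0 = 45*0 = 0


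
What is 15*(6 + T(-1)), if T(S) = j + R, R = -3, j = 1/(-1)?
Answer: 30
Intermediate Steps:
j = -1 (j = 1*(-1) = -1)
T(S) = -4 (T(S) = -1 - 3 = -4)
15*(6 + T(-1)) = 15*(6 - 4) = 15*2 = 30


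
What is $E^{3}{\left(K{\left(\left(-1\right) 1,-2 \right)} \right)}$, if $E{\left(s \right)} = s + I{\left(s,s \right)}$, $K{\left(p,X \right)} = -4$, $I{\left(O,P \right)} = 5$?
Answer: $1$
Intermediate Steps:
$E{\left(s \right)} = 5 + s$ ($E{\left(s \right)} = s + 5 = 5 + s$)
$E^{3}{\left(K{\left(\left(-1\right) 1,-2 \right)} \right)} = \left(5 - 4\right)^{3} = 1^{3} = 1$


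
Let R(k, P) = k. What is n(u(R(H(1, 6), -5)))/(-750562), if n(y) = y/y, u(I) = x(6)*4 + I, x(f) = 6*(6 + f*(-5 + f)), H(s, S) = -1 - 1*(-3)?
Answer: -1/750562 ≈ -1.3323e-6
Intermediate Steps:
H(s, S) = 2 (H(s, S) = -1 + 3 = 2)
x(f) = 36 + 6*f*(-5 + f)
u(I) = 288 + I (u(I) = (36 - 30*6 + 6*6²)*4 + I = (36 - 180 + 6*36)*4 + I = (36 - 180 + 216)*4 + I = 72*4 + I = 288 + I)
n(y) = 1
n(u(R(H(1, 6), -5)))/(-750562) = 1/(-750562) = 1*(-1/750562) = -1/750562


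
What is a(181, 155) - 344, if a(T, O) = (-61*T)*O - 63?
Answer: -1711762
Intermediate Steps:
a(T, O) = -63 - 61*O*T (a(T, O) = -61*O*T - 63 = -63 - 61*O*T)
a(181, 155) - 344 = (-63 - 61*155*181) - 344 = (-63 - 1711355) - 344 = -1711418 - 344 = -1711762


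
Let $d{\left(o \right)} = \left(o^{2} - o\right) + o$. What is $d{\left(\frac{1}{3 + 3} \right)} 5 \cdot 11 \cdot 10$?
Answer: $\frac{275}{18} \approx 15.278$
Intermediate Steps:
$d{\left(o \right)} = o^{2}$
$d{\left(\frac{1}{3 + 3} \right)} 5 \cdot 11 \cdot 10 = \left(\frac{1}{3 + 3}\right)^{2} \cdot 5 \cdot 11 \cdot 10 = \left(\frac{1}{6}\right)^{2} \cdot 55 \cdot 10 = \frac{1}{36} \cdot 55 \cdot 10 = \frac{55}{36} \cdot 10 = \frac{275}{18}$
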